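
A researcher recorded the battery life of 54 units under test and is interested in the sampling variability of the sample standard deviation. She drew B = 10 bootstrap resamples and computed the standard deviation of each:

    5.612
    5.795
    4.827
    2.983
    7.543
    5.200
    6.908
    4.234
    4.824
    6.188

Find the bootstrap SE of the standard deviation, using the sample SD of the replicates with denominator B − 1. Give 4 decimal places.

SE* = 1.3161

Bootstrap SE is the standard deviation of the 10 replicate standard deviations.
Mean of replicates: (5.612 + 5.795 + 4.827 + 2.983 + 7.543 + 5.200 + 6.908 + 4.234 + 4.824 + 6.188) / 10 = 54.11400 / 10 = 5.41140
Sum of squared deviations: (+0.20060)² + (+0.38360)² + (−0.58440)² + (−2.42840)² + (+2.13160)² + (−0.21140)² + (+1.49660)² + (−1.17740)² + (−0.58740)² + (+0.77660)² = 15.58868
Variance = 15.58868 / 9 = 1.73208
SE* = √1.73208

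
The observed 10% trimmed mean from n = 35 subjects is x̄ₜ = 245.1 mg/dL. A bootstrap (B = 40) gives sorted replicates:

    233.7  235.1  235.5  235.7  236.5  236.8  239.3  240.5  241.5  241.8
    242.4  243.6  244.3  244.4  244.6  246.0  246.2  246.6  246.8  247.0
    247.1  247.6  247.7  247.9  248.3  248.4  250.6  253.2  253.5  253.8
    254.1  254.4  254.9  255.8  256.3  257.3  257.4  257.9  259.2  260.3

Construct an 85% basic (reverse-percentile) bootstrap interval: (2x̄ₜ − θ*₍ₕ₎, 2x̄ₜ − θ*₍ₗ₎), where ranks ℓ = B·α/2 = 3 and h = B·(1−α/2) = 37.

Percentile endpoints at ranks 3 and 37: θ*₍3₎ = 235.5, θ*₍37₎ = 257.4.
Basic interval reflects these around x̄ₜ:
  lower = 2 × 245.1 − 257.4 = 232.8
  upper = 2 × 245.1 − 235.5 = 254.7

(232.8, 254.7)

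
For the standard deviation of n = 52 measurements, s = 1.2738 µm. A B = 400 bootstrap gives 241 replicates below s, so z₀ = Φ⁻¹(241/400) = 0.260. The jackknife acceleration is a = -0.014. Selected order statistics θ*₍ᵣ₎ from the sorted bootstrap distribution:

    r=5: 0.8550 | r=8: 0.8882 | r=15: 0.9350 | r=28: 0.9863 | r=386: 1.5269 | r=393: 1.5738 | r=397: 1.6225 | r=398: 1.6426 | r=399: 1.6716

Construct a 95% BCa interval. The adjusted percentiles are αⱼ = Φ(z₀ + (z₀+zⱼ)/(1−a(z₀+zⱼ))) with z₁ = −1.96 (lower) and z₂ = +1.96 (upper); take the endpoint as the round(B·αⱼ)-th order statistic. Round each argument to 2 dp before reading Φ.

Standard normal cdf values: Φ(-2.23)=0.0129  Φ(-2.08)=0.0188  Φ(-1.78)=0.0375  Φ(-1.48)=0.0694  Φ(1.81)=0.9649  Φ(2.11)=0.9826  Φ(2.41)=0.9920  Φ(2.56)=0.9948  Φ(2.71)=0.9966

Lower: z₀ + z₁ = 0.260 + (-1.960) = -1.700; 1 − a(z₀+z₁) = 1 − (-0.014)(-1.700) = 0.9762; argument = 0.260 + (-1.700)/0.9762 = -1.4814 → -1.48.
α₁ = Φ(-1.48) = 0.0694; rank = round(400 × 0.0694) = 28; θ*₍28₎ = 0.9863.
Upper: z₀ + z₂ = 2.220; 1 − a(z₀+z₂) = 1.0311; argument = 2.4131 → 2.41; α₂ = 0.9920; rank = 397; θ*₍397₎ = 1.6225.

(0.9863, 1.6225)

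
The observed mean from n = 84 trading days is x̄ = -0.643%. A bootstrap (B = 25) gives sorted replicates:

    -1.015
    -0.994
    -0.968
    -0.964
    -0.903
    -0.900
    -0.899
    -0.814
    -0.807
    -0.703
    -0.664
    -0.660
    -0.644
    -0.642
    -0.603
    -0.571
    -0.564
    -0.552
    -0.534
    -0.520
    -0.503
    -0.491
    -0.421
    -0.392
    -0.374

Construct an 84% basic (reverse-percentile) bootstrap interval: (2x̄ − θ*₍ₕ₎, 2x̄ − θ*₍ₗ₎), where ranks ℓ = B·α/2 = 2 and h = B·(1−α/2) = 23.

(-0.865, -0.292)

Percentile endpoints at ranks 2 and 23: θ*₍2₎ = -0.994, θ*₍23₎ = -0.421.
Basic interval reflects these around x̄:
  lower = 2 × -0.643 − -0.421 = -0.865
  upper = 2 × -0.643 − -0.994 = -0.292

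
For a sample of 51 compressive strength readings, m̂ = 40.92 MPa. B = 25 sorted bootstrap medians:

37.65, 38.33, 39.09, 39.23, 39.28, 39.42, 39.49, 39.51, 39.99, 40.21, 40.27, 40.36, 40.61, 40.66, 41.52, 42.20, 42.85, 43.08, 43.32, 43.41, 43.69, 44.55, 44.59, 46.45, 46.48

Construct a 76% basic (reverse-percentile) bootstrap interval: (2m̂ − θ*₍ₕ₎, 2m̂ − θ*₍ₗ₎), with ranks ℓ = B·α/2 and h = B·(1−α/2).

(37.29, 42.75)

Percentile endpoints at ranks 3 and 22: θ*₍3₎ = 39.09, θ*₍22₎ = 44.55.
Basic interval reflects these around m̂:
  lower = 2 × 40.92 − 44.55 = 37.29
  upper = 2 × 40.92 − 39.09 = 42.75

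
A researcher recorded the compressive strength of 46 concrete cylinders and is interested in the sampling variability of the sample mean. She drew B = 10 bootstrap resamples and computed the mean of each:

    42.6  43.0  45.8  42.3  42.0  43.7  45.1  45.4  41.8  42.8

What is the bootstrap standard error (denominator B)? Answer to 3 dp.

SE* = 1.400

Bootstrap SE is the standard deviation of the 10 replicate means.
Mean of replicates: (42.6 + 43.0 + 45.8 + 42.3 + 42.0 + 43.7 + 45.1 + 45.4 + 41.8 + 42.8) / 10 = 434.5000 / 10 = 43.4500
Sum of squared deviations: (−0.8500)² + (−0.4500)² + (+2.3500)² + (−1.1500)² + (−1.4500)² + (+0.2500)² + (+1.6500)² + (+1.9500)² + (−1.6500)² + (−0.6500)² = 19.6050
Variance = 19.6050 / 10 = 1.9605
SE* = √1.9605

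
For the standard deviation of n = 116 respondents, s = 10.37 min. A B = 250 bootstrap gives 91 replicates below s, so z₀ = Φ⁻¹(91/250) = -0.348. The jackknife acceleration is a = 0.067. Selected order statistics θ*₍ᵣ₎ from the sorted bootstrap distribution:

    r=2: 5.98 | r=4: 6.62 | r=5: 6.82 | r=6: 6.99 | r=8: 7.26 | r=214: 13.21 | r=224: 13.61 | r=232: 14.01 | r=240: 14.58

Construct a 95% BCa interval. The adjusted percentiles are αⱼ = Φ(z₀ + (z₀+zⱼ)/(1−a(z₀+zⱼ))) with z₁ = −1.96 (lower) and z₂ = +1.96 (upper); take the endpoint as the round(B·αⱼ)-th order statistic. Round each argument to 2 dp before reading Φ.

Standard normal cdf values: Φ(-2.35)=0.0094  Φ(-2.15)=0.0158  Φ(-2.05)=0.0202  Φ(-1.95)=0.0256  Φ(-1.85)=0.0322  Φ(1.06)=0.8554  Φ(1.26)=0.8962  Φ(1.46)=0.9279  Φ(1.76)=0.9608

Lower: z₀ + z₁ = -0.348 + (-1.960) = -2.308; 1 − a(z₀+z₁) = 1 − (0.067)(-2.308) = 1.1546; argument = -0.348 + (-2.308)/1.1546 = -2.3469 → -2.35.
α₁ = Φ(-2.35) = 0.0094; rank = round(250 × 0.0094) = 2; θ*₍2₎ = 5.98.
Upper: z₀ + z₂ = 1.612; 1 − a(z₀+z₂) = 0.8920; argument = 1.4592 → 1.46; α₂ = 0.9279; rank = 232; θ*₍232₎ = 14.01.

(5.98, 14.01)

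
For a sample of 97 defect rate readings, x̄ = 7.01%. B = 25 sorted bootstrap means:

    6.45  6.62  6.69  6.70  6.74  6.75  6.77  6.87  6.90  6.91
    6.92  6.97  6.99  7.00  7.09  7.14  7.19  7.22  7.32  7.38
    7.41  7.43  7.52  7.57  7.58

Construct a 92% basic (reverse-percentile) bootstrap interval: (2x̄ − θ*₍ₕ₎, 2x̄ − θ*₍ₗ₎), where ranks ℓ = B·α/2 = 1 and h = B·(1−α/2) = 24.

Percentile endpoints at ranks 1 and 24: θ*₍1₎ = 6.45, θ*₍24₎ = 7.57.
Basic interval reflects these around x̄:
  lower = 2 × 7.01 − 7.57 = 6.45
  upper = 2 × 7.01 − 6.45 = 7.57

(6.45, 7.57)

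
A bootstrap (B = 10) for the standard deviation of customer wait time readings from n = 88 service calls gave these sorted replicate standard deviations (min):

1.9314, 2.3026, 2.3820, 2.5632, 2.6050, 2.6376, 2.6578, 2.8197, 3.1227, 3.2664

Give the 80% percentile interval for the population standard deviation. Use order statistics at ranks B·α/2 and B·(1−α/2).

α = 0.20; lower rank = 10 × 0.100 = 1; upper rank = 10 × 0.900 = 9.
The 1st smallest replicate is 1.9314; the 9th is 3.1227.

(1.9314, 3.1227)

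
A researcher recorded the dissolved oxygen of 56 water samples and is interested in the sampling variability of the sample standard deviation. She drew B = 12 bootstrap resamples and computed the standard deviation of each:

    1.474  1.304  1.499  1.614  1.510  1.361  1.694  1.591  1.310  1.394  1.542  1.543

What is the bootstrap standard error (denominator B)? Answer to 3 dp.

SE* = 0.118

Bootstrap SE is the standard deviation of the 12 replicate standard deviations.
Mean of replicates: (1.474 + 1.304 + 1.499 + 1.614 + 1.510 + 1.361 + 1.694 + 1.591 + 1.310 + 1.394 + 1.542 + 1.543) / 12 = 17.83600 / 12 = 1.48633
Sum of squared deviations: (−0.01233)² + (−0.18233)² + (+0.01267)² + (+0.12767)² + (+0.02367)² + (−0.12533)² + (+0.20767)² + (+0.10467)² + (−0.17633)² + (−0.09233)² + (+0.05567)² + (+0.05667)² = 0.16613
Variance = 0.16613 / 12 = 0.01384
SE* = √0.01384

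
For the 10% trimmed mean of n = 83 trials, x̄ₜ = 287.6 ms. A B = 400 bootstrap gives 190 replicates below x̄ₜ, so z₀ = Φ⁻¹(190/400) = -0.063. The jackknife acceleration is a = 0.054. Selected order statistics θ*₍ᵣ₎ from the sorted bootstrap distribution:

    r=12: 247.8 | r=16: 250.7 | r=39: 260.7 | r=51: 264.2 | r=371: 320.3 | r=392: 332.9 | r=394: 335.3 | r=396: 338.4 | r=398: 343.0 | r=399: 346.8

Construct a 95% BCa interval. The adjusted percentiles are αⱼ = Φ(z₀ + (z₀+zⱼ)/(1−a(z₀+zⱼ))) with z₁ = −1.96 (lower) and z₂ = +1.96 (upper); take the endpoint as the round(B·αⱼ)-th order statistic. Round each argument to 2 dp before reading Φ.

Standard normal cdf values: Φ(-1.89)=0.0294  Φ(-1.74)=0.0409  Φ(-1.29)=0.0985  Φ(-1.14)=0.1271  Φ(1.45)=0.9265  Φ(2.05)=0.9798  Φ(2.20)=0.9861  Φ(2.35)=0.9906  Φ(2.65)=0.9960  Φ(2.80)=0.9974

(247.8, 332.9)

Lower: z₀ + z₁ = -0.063 + (-1.960) = -2.023; 1 − a(z₀+z₁) = 1 − (0.054)(-2.023) = 1.1092; argument = -0.063 + (-2.023)/1.1092 = -1.8868 → -1.89.
α₁ = Φ(-1.89) = 0.0294; rank = round(400 × 0.0294) = 12; θ*₍12₎ = 247.8.
Upper: z₀ + z₂ = 1.897; 1 − a(z₀+z₂) = 0.8976; argument = 2.0505 → 2.05; α₂ = 0.9798; rank = 392; θ*₍392₎ = 332.9.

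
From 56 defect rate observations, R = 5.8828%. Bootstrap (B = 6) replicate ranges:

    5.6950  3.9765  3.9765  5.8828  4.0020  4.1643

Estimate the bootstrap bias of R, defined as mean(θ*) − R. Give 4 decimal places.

mean(θ*) = (5.6950 + 3.9765 + 3.9765 + 5.8828 + 4.0020 + 4.1643) / 6 = 4.61618
bias = 4.61618 − 5.8828

bias = −1.2666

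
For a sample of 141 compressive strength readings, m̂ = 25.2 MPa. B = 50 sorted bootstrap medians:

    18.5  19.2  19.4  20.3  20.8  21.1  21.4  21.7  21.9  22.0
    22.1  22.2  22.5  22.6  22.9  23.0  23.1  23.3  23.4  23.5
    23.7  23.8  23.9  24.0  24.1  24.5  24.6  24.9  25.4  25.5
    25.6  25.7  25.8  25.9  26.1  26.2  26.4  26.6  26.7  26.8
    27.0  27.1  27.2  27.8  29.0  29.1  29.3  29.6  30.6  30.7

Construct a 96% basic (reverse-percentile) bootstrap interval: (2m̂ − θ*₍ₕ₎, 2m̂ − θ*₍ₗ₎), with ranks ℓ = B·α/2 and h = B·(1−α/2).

Percentile endpoints at ranks 1 and 49: θ*₍1₎ = 18.5, θ*₍49₎ = 30.6.
Basic interval reflects these around m̂:
  lower = 2 × 25.2 − 30.6 = 19.8
  upper = 2 × 25.2 − 18.5 = 31.9

(19.8, 31.9)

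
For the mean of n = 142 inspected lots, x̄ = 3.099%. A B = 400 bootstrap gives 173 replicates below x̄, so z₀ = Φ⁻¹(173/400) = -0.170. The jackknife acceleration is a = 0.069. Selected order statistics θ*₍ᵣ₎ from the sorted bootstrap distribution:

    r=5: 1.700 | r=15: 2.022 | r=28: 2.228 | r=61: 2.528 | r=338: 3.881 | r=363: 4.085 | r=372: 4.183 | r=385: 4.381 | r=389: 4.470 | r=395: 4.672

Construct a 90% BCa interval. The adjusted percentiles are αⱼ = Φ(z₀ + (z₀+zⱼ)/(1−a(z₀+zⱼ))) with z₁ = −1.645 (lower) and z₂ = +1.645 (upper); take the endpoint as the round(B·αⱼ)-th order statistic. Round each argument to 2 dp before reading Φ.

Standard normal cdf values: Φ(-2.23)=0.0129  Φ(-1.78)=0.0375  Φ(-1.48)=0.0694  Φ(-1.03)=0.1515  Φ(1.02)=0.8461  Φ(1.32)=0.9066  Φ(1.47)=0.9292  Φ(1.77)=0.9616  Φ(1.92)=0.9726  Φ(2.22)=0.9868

(2.022, 4.183)

Lower: z₀ + z₁ = -0.170 + (-1.645) = -1.815; 1 − a(z₀+z₁) = 1 − (0.069)(-1.815) = 1.1252; argument = -0.170 + (-1.815)/1.1252 = -1.7830 → -1.78.
α₁ = Φ(-1.78) = 0.0375; rank = round(400 × 0.0375) = 15; θ*₍15₎ = 2.022.
Upper: z₀ + z₂ = 1.475; 1 − a(z₀+z₂) = 0.8982; argument = 1.4721 → 1.47; α₂ = 0.9292; rank = 372; θ*₍372₎ = 4.183.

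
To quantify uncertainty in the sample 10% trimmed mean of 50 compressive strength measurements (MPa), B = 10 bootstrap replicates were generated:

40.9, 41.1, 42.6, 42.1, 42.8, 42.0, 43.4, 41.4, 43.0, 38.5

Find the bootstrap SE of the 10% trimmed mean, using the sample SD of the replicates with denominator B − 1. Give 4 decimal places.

SE* = 1.4188

Bootstrap SE is the standard deviation of the 10 replicate 10% trimmed means.
Mean of replicates: (40.9 + 41.1 + 42.6 + 42.1 + 42.8 + 42.0 + 43.4 + 41.4 + 43.0 + 38.5) / 10 = 417.80000 / 10 = 41.78000
Sum of squared deviations: (−0.88000)² + (−0.68000)² + (+0.82000)² + (+0.32000)² + (+1.02000)² + (+0.22000)² + (+1.62000)² + (−0.38000)² + (+1.22000)² + (−3.28000)² = 18.11600
Variance = 18.11600 / 9 = 2.01289
SE* = √2.01289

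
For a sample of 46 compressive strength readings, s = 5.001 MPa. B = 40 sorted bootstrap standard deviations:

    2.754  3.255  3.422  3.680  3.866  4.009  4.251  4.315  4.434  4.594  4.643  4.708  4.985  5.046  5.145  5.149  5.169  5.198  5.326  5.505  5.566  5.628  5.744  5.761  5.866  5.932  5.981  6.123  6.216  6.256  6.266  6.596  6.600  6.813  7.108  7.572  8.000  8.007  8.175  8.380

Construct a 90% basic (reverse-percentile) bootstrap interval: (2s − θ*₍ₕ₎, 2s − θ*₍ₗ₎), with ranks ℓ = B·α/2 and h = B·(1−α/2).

(1.995, 6.747)

Percentile endpoints at ranks 2 and 38: θ*₍2₎ = 3.255, θ*₍38₎ = 8.007.
Basic interval reflects these around s:
  lower = 2 × 5.001 − 8.007 = 1.995
  upper = 2 × 5.001 − 3.255 = 6.747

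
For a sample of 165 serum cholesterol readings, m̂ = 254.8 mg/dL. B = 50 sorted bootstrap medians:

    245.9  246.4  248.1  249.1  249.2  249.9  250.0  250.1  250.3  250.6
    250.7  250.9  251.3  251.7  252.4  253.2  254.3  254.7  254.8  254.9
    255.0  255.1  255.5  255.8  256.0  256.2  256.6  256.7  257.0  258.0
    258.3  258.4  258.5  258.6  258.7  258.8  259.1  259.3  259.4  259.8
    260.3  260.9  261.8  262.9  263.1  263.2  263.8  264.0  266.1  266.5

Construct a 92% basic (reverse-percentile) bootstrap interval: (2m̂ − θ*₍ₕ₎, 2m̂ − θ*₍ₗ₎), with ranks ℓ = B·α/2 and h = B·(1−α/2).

Percentile endpoints at ranks 2 and 48: θ*₍2₎ = 246.4, θ*₍48₎ = 264.0.
Basic interval reflects these around m̂:
  lower = 2 × 254.8 − 264.0 = 245.6
  upper = 2 × 254.8 − 246.4 = 263.2

(245.6, 263.2)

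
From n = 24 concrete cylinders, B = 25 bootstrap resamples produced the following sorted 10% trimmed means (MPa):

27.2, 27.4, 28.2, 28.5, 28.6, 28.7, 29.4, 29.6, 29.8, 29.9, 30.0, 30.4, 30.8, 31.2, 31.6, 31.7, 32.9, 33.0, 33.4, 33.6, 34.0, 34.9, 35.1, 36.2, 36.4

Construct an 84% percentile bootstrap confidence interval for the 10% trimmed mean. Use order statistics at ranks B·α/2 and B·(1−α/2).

α = 0.16; lower rank = 25 × 0.080 = 2; upper rank = 25 × 0.920 = 23.
The 2nd smallest replicate is 27.4; the 23rd is 35.1.

(27.4, 35.1)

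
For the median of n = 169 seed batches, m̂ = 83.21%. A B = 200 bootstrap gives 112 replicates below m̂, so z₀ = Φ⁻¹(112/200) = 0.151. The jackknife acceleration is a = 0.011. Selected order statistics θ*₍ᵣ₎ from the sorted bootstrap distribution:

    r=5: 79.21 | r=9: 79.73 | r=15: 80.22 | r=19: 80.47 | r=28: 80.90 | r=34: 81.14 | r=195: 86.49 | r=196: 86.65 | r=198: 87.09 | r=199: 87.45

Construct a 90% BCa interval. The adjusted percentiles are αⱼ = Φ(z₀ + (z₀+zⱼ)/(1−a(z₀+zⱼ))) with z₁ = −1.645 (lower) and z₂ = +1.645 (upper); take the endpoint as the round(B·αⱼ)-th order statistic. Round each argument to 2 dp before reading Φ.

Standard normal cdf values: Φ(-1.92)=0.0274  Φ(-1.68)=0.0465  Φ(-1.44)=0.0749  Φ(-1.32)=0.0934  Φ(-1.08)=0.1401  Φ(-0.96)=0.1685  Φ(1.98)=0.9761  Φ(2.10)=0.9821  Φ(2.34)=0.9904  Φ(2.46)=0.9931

Lower: z₀ + z₁ = 0.151 + (-1.645) = -1.494; 1 − a(z₀+z₁) = 1 − (0.011)(-1.494) = 1.0164; argument = 0.151 + (-1.494)/1.0164 = -1.3188 → -1.32.
α₁ = Φ(-1.32) = 0.0934; rank = round(200 × 0.0934) = 19; θ*₍19₎ = 80.47.
Upper: z₀ + z₂ = 1.796; 1 − a(z₀+z₂) = 0.9802; argument = 1.9832 → 1.98; α₂ = 0.9761; rank = 195; θ*₍195₎ = 86.49.

(80.47, 86.49)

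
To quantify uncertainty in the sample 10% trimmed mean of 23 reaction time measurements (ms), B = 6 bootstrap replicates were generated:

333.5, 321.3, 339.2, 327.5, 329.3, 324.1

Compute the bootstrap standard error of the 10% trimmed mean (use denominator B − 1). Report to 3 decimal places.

SE* = 6.478

Bootstrap SE is the standard deviation of the 6 replicate 10% trimmed means.
Mean of replicates: (333.5 + 321.3 + 339.2 + 327.5 + 329.3 + 324.1) / 6 = 1974.9000 / 6 = 329.1500
Sum of squared deviations: (+4.3500)² + (−7.8500)² + (+10.0500)² + (−1.6500)² + (+0.1500)² + (−5.0500)² = 209.7950
Variance = 209.7950 / 5 = 41.9590
SE* = √41.9590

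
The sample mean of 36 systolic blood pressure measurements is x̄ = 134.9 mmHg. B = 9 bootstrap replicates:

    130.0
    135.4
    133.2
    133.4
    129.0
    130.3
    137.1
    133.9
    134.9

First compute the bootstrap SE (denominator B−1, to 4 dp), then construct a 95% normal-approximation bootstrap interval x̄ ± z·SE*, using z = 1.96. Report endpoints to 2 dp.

(129.56, 140.24)

Mean of replicates = 133.0222; sum of squared deviations = 59.4756; SE* = √(59.4756/8) = 2.7266
Margin = 1.96 × 2.7266 = 5.344
Interval: 134.9 ± 5.344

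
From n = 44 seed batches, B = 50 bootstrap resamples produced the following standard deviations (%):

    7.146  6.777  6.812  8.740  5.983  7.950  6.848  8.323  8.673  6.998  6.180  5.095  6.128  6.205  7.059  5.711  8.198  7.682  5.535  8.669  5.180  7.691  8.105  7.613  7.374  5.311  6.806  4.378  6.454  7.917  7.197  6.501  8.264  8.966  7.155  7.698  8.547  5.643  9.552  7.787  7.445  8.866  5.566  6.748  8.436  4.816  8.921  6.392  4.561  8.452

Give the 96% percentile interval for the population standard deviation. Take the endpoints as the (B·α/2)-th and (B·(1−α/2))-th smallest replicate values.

Sorted replicates: 4.378, 4.561, 4.816, 5.095, 5.180, 5.311, 5.535, 5.566, 5.643, 5.711, 5.983, 6.128, 6.180, 6.205, 6.392, 6.454, 6.501, 6.748, 6.777, 6.806, 6.812, 6.848, 6.998, 7.059, 7.146, 7.155, 7.197, 7.374, 7.445, 7.613, 7.682, 7.691, 7.698, 7.787, 7.917, 7.950, 8.105, 8.198, 8.264, 8.323, 8.436, 8.452, 8.547, 8.669, 8.673, 8.740, 8.866, 8.921, 8.966, 9.552
α = 0.04; lower rank = 50 × 0.020 = 1; upper rank = 50 × 0.980 = 49.
The 1st smallest replicate is 4.378; the 49th is 8.966.

(4.378, 8.966)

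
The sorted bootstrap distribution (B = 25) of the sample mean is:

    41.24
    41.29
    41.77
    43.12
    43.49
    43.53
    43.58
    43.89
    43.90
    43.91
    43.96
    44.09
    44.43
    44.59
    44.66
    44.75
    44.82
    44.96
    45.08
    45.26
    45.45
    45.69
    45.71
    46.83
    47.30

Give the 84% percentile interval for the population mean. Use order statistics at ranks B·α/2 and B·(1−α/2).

α = 0.16; lower rank = 25 × 0.080 = 2; upper rank = 25 × 0.920 = 23.
The 2nd smallest replicate is 41.29; the 23rd is 45.71.

(41.29, 45.71)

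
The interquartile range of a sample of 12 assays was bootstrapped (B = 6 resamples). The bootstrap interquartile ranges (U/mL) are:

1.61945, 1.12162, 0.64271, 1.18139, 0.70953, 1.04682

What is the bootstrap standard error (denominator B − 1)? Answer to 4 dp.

Bootstrap SE is the standard deviation of the 6 replicate interquartile ranges.
Mean of replicates: (1.61945 + 1.12162 + 0.64271 + 1.18139 + 0.70953 + 1.04682) / 6 = 6.321520 / 6 = 1.053587
Sum of squared deviations: (+0.565863)² + (+0.068033)² + (−0.410877)² + (+0.127803)² + (−0.344057)² + (−0.006767)² = 0.628404
Variance = 0.628404 / 5 = 0.125681
SE* = √0.125681

SE* = 0.3545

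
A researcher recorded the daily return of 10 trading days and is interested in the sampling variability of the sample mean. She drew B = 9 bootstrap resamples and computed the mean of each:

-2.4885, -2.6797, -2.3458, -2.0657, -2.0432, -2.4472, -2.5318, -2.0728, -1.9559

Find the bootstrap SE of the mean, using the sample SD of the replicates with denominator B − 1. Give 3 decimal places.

SE* = 0.262

Bootstrap SE is the standard deviation of the 9 replicate means.
Mean of replicates: ((-2.4885) + (-2.6797) + (-2.3458) + (-2.0657) + (-2.0432) + (-2.4472) + (-2.5318) + (-2.0728) + (-1.9559)) / 9 = -20.63060 / 9 = -2.29229
Sum of squared deviations: (−0.19621)² + (−0.38741)² + (−0.05351)² + (+0.22659)² + (+0.24909)² + (−0.15491)² + (−0.23951)² + (+0.21949)² + (+0.33639)² = 0.54753
Variance = 0.54753 / 8 = 0.06844
SE* = √0.06844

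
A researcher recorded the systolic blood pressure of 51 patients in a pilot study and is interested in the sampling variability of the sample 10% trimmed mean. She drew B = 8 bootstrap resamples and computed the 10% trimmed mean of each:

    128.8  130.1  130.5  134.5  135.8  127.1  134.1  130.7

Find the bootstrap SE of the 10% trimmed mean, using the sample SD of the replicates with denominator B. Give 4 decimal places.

SE* = 2.8390

Bootstrap SE is the standard deviation of the 8 replicate 10% trimmed means.
Mean of replicates: (128.8 + 130.1 + 130.5 + 134.5 + 135.8 + 127.1 + 134.1 + 130.7) / 8 = 1051.60000 / 8 = 131.45000
Sum of squared deviations: (−2.65000)² + (−1.35000)² + (−0.95000)² + (+3.05000)² + (+4.35000)² + (−4.35000)² + (+2.65000)² + (−0.75000)² = 64.48000
Variance = 64.48000 / 8 = 8.06000
SE* = √8.06000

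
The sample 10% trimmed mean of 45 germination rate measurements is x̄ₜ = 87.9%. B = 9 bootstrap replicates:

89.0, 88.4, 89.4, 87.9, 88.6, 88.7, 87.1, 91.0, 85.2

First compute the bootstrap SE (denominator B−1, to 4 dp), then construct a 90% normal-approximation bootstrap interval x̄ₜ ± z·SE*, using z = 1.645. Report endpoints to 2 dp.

Mean of replicates = 88.3667; sum of squared deviations = 20.4200; SE* = √(20.4200/8) = 1.5977
Margin = 1.645 × 1.5977 = 2.628
Interval: 87.9 ± 2.628

(85.27, 90.53)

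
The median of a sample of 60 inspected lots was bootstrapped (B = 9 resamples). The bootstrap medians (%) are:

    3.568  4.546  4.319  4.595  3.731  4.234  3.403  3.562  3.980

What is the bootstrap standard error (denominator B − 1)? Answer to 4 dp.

SE* = 0.4494

Bootstrap SE is the standard deviation of the 9 replicate medians.
Mean of replicates: (3.568 + 4.546 + 4.319 + 4.595 + 3.731 + 4.234 + 3.403 + 3.562 + 3.980) / 9 = 35.93800 / 9 = 3.99311
Sum of squared deviations: (−0.42511)² + (+0.55289)² + (+0.32589)² + (+0.60189)² + (−0.26211)² + (+0.24089)² + (−0.59011)² + (−0.43111)² + (−0.01311)² = 1.61587
Variance = 1.61587 / 8 = 0.20198
SE* = √0.20198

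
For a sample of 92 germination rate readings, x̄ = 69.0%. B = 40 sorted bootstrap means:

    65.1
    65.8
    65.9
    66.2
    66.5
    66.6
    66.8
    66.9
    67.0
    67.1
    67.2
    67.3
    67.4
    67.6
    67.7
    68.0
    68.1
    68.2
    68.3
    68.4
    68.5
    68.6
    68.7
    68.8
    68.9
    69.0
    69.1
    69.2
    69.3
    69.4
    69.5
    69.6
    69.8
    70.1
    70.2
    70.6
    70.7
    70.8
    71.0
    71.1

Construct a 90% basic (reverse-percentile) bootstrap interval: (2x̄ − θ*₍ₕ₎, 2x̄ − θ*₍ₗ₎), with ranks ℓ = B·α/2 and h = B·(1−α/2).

(67.2, 72.2)

Percentile endpoints at ranks 2 and 38: θ*₍2₎ = 65.8, θ*₍38₎ = 70.8.
Basic interval reflects these around x̄:
  lower = 2 × 69.0 − 70.8 = 67.2
  upper = 2 × 69.0 − 65.8 = 72.2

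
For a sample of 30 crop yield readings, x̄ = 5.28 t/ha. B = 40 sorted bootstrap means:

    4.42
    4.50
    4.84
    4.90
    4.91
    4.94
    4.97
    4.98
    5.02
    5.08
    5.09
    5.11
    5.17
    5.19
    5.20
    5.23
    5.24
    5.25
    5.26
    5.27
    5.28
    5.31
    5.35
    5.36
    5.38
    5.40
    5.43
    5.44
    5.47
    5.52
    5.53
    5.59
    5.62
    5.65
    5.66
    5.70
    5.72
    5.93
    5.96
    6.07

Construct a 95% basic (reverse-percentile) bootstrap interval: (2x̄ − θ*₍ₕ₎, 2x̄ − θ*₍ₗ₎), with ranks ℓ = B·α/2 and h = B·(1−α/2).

(4.60, 6.14)

Percentile endpoints at ranks 1 and 39: θ*₍1₎ = 4.42, θ*₍39₎ = 5.96.
Basic interval reflects these around x̄:
  lower = 2 × 5.28 − 5.96 = 4.60
  upper = 2 × 5.28 − 4.42 = 6.14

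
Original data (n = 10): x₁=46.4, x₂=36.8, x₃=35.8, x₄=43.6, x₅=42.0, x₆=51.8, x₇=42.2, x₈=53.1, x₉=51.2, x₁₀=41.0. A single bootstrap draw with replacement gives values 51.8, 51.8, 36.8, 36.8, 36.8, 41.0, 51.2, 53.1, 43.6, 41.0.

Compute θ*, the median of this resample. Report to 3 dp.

Sorted: 36.8, 36.8, 36.8, 41.0, 41.0, 43.6, 51.2, 51.8, 51.8, 53.1
Median = average of the two middle values = 42.300

θ* = 42.300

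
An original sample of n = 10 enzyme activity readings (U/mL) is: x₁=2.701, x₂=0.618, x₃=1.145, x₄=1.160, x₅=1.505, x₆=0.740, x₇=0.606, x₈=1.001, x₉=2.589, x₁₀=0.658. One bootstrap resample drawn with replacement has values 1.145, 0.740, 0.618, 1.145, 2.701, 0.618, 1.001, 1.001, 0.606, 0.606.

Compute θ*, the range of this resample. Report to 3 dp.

θ* = 2.095

Range = 2.701 − 0.606 = 2.095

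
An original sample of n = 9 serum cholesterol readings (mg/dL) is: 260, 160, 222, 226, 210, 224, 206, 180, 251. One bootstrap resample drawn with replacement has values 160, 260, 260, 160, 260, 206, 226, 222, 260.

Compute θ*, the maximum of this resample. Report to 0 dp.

θ* = 260

Maximum = 260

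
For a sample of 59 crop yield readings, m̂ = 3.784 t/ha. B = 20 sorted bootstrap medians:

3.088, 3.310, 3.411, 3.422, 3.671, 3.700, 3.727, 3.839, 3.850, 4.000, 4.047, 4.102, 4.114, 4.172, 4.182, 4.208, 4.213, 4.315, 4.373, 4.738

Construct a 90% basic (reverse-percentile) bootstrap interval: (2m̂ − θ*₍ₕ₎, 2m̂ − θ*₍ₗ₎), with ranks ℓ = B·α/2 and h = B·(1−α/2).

(3.195, 4.480)

Percentile endpoints at ranks 1 and 19: θ*₍1₎ = 3.088, θ*₍19₎ = 4.373.
Basic interval reflects these around m̂:
  lower = 2 × 3.784 − 4.373 = 3.195
  upper = 2 × 3.784 − 3.088 = 4.480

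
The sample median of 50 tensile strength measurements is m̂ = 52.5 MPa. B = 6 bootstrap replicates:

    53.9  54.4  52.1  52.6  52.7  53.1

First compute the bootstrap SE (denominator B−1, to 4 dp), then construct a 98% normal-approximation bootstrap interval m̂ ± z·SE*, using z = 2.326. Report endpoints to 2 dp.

(50.49, 54.51)

Mean of replicates = 53.1333; sum of squared deviations = 3.7333; SE* = √(3.7333/5) = 0.8641
Margin = 2.326 × 0.8641 = 2.010
Interval: 52.5 ± 2.010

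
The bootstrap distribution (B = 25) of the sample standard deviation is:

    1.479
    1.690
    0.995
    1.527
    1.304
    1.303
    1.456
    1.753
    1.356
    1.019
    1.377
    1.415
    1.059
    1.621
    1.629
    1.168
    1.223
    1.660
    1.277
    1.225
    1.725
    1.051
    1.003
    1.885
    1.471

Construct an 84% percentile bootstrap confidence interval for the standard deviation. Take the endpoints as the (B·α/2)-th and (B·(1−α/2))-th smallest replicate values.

Sorted replicates: 0.995, 1.003, 1.019, 1.051, 1.059, 1.168, 1.223, 1.225, 1.277, 1.303, 1.304, 1.356, 1.377, 1.415, 1.456, 1.471, 1.479, 1.527, 1.621, 1.629, 1.660, 1.690, 1.725, 1.753, 1.885
α = 0.16; lower rank = 25 × 0.080 = 2; upper rank = 25 × 0.920 = 23.
The 2nd smallest replicate is 1.003; the 23rd is 1.725.

(1.003, 1.725)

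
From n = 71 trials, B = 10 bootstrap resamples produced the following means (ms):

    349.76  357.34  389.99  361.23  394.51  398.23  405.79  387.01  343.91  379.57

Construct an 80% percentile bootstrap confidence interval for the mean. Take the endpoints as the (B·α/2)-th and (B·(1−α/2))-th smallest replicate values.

(343.91, 398.23)

Sorted replicates: 343.91, 349.76, 357.34, 361.23, 379.57, 387.01, 389.99, 394.51, 398.23, 405.79
α = 0.20; lower rank = 10 × 0.100 = 1; upper rank = 10 × 0.900 = 9.
The 1st smallest replicate is 343.91; the 9th is 398.23.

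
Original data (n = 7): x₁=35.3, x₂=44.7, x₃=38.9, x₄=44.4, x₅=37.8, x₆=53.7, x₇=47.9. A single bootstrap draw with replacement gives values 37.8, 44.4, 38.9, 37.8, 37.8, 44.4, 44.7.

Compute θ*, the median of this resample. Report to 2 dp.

θ* = 38.90

Sorted: 37.8, 37.8, 37.8, 38.9, 44.4, 44.4, 44.7
Median = middle value = 38.90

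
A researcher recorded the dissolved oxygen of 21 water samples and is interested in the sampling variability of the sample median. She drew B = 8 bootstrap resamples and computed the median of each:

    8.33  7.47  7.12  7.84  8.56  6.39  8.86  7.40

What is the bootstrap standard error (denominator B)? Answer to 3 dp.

Bootstrap SE is the standard deviation of the 8 replicate medians.
Mean of replicates: (8.33 + 7.47 + 7.12 + 7.84 + 8.56 + 6.39 + 8.86 + 7.40) / 8 = 61.9700 / 8 = 7.7462
Sum of squared deviations: (+0.5838)² + (−0.2763)² + (−0.6262)² + (+0.0938)² + (+0.8138)² + (−1.3563)² + (+1.1137)² + (−0.3462)² = 4.6800
Variance = 4.6800 / 8 = 0.5850
SE* = √0.5850

SE* = 0.765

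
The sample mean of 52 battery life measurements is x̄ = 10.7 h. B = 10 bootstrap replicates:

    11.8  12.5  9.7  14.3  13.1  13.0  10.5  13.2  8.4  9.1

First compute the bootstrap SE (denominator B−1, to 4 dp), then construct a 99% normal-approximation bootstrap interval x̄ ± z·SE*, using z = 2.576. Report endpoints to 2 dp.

(5.53, 15.87)

Mean of replicates = 11.5600; sum of squared deviations = 36.2040; SE* = √(36.2040/9) = 2.0057
Margin = 2.576 × 2.0057 = 5.167
Interval: 10.7 ± 5.167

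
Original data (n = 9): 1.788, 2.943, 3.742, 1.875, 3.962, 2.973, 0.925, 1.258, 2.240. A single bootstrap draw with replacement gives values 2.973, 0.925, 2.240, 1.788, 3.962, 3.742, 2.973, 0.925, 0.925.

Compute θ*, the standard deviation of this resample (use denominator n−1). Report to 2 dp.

Mean = 2.2726; sum of squared deviations = 11.6783
s² = 11.6783 / 8 = 1.4598
s = √1.4598 = 1.21

θ* = 1.21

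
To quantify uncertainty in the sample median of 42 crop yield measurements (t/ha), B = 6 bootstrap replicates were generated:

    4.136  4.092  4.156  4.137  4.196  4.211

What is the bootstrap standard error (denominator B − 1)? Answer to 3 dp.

SE* = 0.044

Bootstrap SE is the standard deviation of the 6 replicate medians.
Mean of replicates: (4.136 + 4.092 + 4.156 + 4.137 + 4.196 + 4.211) / 6 = 24.9280 / 6 = 4.1547
Sum of squared deviations: (−0.0187)² + (−0.0627)² + (+0.0013)² + (−0.0177)² + (+0.0413)² + (+0.0563)² = 0.0095
Variance = 0.0095 / 5 = 0.0019
SE* = √0.0019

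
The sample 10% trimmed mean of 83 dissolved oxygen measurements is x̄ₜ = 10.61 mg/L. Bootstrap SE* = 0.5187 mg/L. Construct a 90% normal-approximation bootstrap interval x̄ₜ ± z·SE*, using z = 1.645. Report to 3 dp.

(9.757, 11.463)

Margin = 1.645 × 0.5187 = 0.8533
Interval: 10.61 ± 0.8533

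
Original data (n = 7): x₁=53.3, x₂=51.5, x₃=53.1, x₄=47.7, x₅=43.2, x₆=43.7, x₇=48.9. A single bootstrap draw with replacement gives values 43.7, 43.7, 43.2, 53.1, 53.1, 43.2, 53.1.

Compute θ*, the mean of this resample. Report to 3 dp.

θ* = 47.586

Mean = (43.7 + 43.7 + 43.2 + 53.1 + 53.1 + 43.2 + 53.1) / 7 = 333.10 / 7 = 47.586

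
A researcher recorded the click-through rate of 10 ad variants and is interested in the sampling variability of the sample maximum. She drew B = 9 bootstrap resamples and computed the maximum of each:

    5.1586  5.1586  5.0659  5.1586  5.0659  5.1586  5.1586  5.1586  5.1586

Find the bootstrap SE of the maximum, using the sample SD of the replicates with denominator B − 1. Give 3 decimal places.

SE* = 0.041

Bootstrap SE is the standard deviation of the 9 replicate maximums.
Mean of replicates: (5.1586 + 5.1586 + 5.0659 + 5.1586 + 5.0659 + 5.1586 + 5.1586 + 5.1586 + 5.1586) / 9 = 46.24200 / 9 = 5.13800
Sum of squared deviations: (+0.02060)² + (+0.02060)² + (−0.07210)² + (+0.02060)² + (−0.07210)² + (+0.02060)² + (+0.02060)² + (+0.02060)² + (+0.02060)² = 0.01337
Variance = 0.01337 / 8 = 0.00167
SE* = √0.00167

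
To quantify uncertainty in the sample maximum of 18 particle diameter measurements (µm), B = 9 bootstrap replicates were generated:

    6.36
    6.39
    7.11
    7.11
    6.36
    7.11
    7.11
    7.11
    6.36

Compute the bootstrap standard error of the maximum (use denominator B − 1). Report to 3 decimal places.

Bootstrap SE is the standard deviation of the 9 replicate maximums.
Mean of replicates: (6.36 + 6.39 + 7.11 + 7.11 + 6.36 + 7.11 + 7.11 + 7.11 + 6.36) / 9 = 61.0200 / 9 = 6.7800
Sum of squared deviations: (−0.4200)² + (−0.3900)² + (+0.3300)² + (+0.3300)² + (−0.4200)² + (+0.3300)² + (+0.3300)² + (+0.3300)² + (−0.4200)² = 1.2258
Variance = 1.2258 / 8 = 0.1532
SE* = √0.1532

SE* = 0.391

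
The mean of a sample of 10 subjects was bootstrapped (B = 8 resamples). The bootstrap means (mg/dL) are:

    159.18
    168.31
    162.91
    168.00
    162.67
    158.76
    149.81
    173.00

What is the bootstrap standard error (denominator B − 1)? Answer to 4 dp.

SE* = 7.1677

Bootstrap SE is the standard deviation of the 8 replicate means.
Mean of replicates: (159.18 + 168.31 + 162.91 + 168.00 + 162.67 + 158.76 + 149.81 + 173.00) / 8 = 1302.64000 / 8 = 162.83000
Sum of squared deviations: (−3.65000)² + (+5.48000)² + (+0.08000)² + (+5.17000)² + (−0.16000)² + (−4.07000)² + (−13.02000)² + (+10.17000)² = 359.62800
Variance = 359.62800 / 7 = 51.37543
SE* = √51.37543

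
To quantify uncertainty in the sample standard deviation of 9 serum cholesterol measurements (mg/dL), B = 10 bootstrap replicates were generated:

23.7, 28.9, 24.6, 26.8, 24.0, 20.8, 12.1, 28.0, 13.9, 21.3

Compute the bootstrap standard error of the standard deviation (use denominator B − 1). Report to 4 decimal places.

Bootstrap SE is the standard deviation of the 10 replicate standard deviations.
Mean of replicates: (23.7 + 28.9 + 24.6 + 26.8 + 24.0 + 20.8 + 12.1 + 28.0 + 13.9 + 21.3) / 10 = 224.10000 / 10 = 22.41000
Sum of squared deviations: (+1.29000)² + (+6.49000)² + (+2.19000)² + (+4.39000)² + (+1.59000)² + (−1.61000)² + (−10.31000)² + (+5.59000)² + (−8.51000)² + (−1.11000)² = 284.16900
Variance = 284.16900 / 9 = 31.57433
SE* = √31.57433

SE* = 5.6191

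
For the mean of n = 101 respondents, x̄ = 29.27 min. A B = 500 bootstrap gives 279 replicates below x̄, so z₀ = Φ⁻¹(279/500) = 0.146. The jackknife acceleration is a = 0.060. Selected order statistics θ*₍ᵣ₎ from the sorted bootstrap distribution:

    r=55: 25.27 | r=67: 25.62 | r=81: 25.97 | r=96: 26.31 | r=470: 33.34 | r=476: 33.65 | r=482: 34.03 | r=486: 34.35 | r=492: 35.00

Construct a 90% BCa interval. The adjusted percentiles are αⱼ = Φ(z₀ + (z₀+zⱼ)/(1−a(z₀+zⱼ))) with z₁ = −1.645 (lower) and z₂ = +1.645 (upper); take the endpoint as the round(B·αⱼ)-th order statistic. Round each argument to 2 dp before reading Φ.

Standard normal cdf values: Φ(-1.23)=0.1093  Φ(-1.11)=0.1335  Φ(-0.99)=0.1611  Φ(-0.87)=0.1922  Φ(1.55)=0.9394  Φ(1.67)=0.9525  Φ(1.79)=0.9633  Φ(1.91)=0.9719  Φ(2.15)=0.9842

(25.27, 35.00)

Lower: z₀ + z₁ = 0.146 + (-1.645) = -1.499; 1 − a(z₀+z₁) = 1 − (0.060)(-1.499) = 1.0899; argument = 0.146 + (-1.499)/1.0899 = -1.2293 → -1.23.
α₁ = Φ(-1.23) = 0.1093; rank = round(500 × 0.1093) = 55; θ*₍55₎ = 25.27.
Upper: z₀ + z₂ = 1.791; 1 − a(z₀+z₂) = 0.8925; argument = 2.1526 → 2.15; α₂ = 0.9842; rank = 492; θ*₍492₎ = 35.00.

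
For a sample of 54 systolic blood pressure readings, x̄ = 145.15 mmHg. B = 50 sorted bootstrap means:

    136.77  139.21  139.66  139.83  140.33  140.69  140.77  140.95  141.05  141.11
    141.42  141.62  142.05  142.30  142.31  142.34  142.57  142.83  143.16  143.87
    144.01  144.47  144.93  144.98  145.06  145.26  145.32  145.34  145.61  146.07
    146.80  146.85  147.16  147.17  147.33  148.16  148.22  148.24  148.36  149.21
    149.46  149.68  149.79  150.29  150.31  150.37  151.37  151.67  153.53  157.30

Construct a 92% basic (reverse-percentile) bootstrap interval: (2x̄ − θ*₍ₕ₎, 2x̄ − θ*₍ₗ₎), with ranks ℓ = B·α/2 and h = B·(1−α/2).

(138.63, 151.09)

Percentile endpoints at ranks 2 and 48: θ*₍2₎ = 139.21, θ*₍48₎ = 151.67.
Basic interval reflects these around x̄:
  lower = 2 × 145.15 − 151.67 = 138.63
  upper = 2 × 145.15 − 139.21 = 151.09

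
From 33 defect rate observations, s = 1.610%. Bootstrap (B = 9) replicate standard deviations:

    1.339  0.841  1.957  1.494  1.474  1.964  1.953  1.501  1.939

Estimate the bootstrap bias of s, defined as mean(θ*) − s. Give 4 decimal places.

mean(θ*) = (1.339 + 0.841 + 1.957 + 1.494 + 1.474 + 1.964 + 1.953 + 1.501 + 1.939) / 9 = 1.60689
bias = 1.60689 − 1.610

bias = −0.0031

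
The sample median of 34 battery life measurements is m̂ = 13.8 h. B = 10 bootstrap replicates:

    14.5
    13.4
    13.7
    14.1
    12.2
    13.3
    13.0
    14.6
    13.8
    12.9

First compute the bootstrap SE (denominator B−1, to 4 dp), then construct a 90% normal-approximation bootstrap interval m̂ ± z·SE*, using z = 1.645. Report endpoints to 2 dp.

Mean of replicates = 13.5500; sum of squared deviations = 5.0250; SE* = √(5.0250/9) = 0.7472
Margin = 1.645 × 0.7472 = 1.229
Interval: 13.8 ± 1.229

(12.57, 15.03)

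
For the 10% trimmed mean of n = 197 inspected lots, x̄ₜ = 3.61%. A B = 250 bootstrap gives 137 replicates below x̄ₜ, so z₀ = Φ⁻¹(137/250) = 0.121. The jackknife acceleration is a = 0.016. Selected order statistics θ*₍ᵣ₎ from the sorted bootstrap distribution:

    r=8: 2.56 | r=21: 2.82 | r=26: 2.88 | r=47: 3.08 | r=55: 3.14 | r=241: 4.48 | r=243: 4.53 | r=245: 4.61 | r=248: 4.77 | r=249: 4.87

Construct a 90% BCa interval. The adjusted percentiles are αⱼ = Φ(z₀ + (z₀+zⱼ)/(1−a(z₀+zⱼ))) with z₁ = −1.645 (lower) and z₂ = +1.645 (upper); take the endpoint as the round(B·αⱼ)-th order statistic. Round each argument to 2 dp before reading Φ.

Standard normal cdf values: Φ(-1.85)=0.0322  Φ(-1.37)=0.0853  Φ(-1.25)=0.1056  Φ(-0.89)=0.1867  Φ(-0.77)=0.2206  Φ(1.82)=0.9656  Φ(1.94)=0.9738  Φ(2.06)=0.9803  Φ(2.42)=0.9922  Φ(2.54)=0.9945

Lower: z₀ + z₁ = 0.121 + (-1.645) = -1.524; 1 − a(z₀+z₁) = 1 − (0.016)(-1.524) = 1.0244; argument = 0.121 + (-1.524)/1.0244 = -1.3667 → -1.37.
α₁ = Φ(-1.37) = 0.0853; rank = round(250 × 0.0853) = 21; θ*₍21₎ = 2.82.
Upper: z₀ + z₂ = 1.766; 1 − a(z₀+z₂) = 0.9717; argument = 1.9384 → 1.94; α₂ = 0.9738; rank = 243; θ*₍243₎ = 4.53.

(2.82, 4.53)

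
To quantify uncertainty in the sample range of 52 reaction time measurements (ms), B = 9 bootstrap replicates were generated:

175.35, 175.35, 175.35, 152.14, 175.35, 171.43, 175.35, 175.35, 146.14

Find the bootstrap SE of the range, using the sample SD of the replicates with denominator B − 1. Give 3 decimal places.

Bootstrap SE is the standard deviation of the 9 replicate ranges.
Mean of replicates: (175.35 + 175.35 + 175.35 + 152.14 + 175.35 + 171.43 + 175.35 + 175.35 + 146.14) / 9 = 1521.8100 / 9 = 169.0900
Sum of squared deviations: (+6.2600)² + (+6.2600)² + (+6.2600)² + (−16.9500)² + (+6.2600)² + (+2.3400)² + (+6.2600)² + (+6.2600)² + (−22.9500)² = 1054.6062
Variance = 1054.6062 / 8 = 131.8258
SE* = √131.8258

SE* = 11.482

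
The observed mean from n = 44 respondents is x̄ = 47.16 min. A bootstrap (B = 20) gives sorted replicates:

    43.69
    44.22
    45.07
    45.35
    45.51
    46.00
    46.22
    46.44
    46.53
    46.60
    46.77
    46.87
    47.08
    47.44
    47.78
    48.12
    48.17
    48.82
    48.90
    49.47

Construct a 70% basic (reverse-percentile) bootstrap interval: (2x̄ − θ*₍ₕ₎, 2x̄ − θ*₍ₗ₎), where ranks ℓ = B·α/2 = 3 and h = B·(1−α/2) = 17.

Percentile endpoints at ranks 3 and 17: θ*₍3₎ = 45.07, θ*₍17₎ = 48.17.
Basic interval reflects these around x̄:
  lower = 2 × 47.16 − 48.17 = 46.15
  upper = 2 × 47.16 − 45.07 = 49.25

(46.15, 49.25)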